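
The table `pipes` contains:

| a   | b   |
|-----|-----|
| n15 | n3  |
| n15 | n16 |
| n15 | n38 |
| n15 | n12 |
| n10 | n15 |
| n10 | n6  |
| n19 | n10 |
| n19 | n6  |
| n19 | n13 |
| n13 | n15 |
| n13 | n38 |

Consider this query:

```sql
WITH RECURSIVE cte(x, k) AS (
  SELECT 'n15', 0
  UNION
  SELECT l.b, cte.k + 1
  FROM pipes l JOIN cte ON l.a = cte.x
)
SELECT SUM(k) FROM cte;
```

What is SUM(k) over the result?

4

Base: (n15, k=0).
Iteration 1: edges from {n15} -> (n12, k=1), (n16, k=1), (n3, k=1), (n38, k=1).
Iteration 2: no outgoing edges from {n12,n16,n3,n38}; recursion stops.
SUM(k) = 0 + 1 + 1 + 1 + 1 = 4.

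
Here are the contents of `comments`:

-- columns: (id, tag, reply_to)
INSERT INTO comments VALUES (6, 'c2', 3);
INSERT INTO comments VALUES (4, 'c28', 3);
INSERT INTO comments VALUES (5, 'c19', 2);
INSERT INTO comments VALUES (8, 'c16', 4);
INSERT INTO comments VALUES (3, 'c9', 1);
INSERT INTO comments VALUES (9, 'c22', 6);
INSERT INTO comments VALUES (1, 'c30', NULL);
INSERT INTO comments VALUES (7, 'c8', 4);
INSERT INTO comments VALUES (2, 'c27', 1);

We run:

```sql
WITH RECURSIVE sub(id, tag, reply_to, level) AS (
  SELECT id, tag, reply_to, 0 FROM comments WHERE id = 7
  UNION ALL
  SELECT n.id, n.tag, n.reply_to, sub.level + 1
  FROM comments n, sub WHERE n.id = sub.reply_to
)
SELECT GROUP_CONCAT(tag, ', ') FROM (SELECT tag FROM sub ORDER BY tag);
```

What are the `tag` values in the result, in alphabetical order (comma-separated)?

Base: id=7 (c8), reply_to=4, level 0.
Iteration 1: join on id=4 -> c28 (id 4, reply_to=3, level 1).
Iteration 2: join on id=3 -> c9 (id 3, reply_to=1, level 2).
Iteration 3: join on id=1 -> c30 (id 1, reply_to=NULL, level 3).
Iteration 4: reply_to is NULL; no match; recursion stops.

c28, c30, c8, c9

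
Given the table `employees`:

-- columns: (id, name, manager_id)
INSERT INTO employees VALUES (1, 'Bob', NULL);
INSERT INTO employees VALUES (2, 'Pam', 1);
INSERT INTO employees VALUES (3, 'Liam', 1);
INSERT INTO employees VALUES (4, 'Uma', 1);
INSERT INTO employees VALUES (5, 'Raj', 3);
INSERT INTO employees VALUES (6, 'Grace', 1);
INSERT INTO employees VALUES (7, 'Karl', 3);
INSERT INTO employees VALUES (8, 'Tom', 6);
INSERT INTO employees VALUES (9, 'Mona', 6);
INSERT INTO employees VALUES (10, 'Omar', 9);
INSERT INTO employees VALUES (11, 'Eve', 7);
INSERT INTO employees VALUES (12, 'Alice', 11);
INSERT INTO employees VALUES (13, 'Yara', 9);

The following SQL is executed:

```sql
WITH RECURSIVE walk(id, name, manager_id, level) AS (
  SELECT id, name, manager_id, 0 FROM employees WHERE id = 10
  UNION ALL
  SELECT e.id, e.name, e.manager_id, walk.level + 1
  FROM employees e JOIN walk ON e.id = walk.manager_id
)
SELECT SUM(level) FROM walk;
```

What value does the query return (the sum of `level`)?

Base: id=10 (Omar), manager_id=9, level 0.
Iteration 1: join on id=9 -> Mona (id 9, manager_id=6, level 1).
Iteration 2: join on id=6 -> Grace (id 6, manager_id=1, level 2).
Iteration 3: join on id=1 -> Bob (id 1, manager_id=NULL, level 3).
Iteration 4: manager_id is NULL; no match; recursion stops.
SUM(level) = 0 + 1 + 2 + 3 = 6.

6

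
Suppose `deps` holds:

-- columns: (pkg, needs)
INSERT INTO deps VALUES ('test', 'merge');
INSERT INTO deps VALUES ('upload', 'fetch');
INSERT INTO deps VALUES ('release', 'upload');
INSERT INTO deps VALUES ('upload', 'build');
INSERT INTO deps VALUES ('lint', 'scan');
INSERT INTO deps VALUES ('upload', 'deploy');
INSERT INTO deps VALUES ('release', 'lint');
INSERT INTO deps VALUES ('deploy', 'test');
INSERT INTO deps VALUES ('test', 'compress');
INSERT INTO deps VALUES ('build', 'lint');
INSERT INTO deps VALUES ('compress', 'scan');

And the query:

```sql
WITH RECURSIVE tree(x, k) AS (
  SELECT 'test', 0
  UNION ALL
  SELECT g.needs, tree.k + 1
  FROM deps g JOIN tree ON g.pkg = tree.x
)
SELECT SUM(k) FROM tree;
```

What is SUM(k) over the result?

4

Base: (test, k=0).
Iteration 1: edges from {test} -> (compress, k=1), (merge, k=1).
Iteration 2: edges from {compress,merge} -> (scan, k=2).
Iteration 3: no outgoing edges from {scan}; recursion stops.
SUM(k) = 0 + 1 + 1 + 2 = 4.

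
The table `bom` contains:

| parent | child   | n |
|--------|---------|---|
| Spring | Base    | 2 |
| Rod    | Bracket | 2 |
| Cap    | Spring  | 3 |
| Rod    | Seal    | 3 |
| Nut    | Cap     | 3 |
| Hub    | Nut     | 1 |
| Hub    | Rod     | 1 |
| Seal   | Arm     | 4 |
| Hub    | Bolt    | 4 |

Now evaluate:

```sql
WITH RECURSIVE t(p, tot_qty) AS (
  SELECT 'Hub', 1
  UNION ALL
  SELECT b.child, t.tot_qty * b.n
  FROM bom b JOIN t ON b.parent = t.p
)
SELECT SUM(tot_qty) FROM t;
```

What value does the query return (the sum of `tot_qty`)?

54

Base: (Hub, tot_qty=1).
Iteration 1: components of {Hub} -> Bolt = 1*4 = 4, Nut = 1*1 = 1, Rod = 1*1 = 1.
Iteration 2: components of {Bolt,Nut,Rod} -> Bracket = 1*2 = 2, Cap = 1*3 = 3, Seal = 1*3 = 3.
Iteration 3: components of {Bracket,Cap,Seal} -> Arm = 3*4 = 12, Spring = 3*3 = 9.
Iteration 4: components of {Arm,Spring} -> Base = 9*2 = 18.
Iteration 5: no further components; recursion stops.
SUM(tot_qty) = 1 + 1 + 1 + 4 + 2 + 3 + 3 + 12 + 9 + 18 = 54.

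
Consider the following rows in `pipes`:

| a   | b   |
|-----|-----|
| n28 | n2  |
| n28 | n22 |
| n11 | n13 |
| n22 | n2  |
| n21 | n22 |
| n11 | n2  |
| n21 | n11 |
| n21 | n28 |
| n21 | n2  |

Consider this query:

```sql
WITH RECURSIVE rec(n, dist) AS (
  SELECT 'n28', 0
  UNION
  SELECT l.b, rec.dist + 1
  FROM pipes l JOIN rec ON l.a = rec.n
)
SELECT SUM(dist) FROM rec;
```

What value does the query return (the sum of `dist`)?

4

Base: (n28, dist=0).
Iteration 1: edges from {n28} -> (n2, dist=1), (n22, dist=1).
Iteration 2: edges from {n2,n22} -> (n2, dist=2).
Iteration 3: no outgoing edges from {n2}; recursion stops.
SUM(dist) = 0 + 1 + 1 + 2 = 4.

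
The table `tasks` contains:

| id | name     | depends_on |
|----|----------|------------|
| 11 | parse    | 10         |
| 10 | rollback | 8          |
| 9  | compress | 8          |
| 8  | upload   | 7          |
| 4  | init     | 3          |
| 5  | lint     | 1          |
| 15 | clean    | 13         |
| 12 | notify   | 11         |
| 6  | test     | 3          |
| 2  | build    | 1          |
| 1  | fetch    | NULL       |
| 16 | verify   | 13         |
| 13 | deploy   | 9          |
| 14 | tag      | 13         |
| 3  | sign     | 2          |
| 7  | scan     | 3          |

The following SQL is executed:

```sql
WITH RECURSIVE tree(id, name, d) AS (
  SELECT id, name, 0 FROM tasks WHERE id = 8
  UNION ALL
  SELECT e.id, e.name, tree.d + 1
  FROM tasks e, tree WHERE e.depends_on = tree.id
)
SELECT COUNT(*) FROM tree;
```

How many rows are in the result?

Base: id=8 (upload) at d 0.
Iteration 1: rows with depends_on in {8} -> compress (id 9, d 1), rollback (id 10, d 1).
Iteration 2: rows with depends_on in {9,10} -> parse (id 11, d 2), deploy (id 13, d 2).
Iteration 3: rows with depends_on in {11,13} -> notify (id 12, d 3), tag (id 14, d 3), clean (id 15, d 3), verify (id 16, d 3).
Iteration 4: no rows with depends_on in {12,14,15,16}; recursion stops.
Total rows emitted: 9.

9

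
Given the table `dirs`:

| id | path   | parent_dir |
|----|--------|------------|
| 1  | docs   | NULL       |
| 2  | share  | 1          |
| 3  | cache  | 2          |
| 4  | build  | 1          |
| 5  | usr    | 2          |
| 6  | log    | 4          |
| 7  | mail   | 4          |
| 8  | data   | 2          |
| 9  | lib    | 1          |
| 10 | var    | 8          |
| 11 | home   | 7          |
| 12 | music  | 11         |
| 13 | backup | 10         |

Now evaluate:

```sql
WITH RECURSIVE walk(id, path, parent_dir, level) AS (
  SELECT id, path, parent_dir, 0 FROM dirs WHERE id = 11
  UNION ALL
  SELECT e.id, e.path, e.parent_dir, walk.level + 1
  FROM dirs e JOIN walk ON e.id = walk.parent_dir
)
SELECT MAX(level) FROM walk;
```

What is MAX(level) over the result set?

Base: id=11 (home), parent_dir=7, level 0.
Iteration 1: join on id=7 -> mail (id 7, parent_dir=4, level 1).
Iteration 2: join on id=4 -> build (id 4, parent_dir=1, level 2).
Iteration 3: join on id=1 -> docs (id 1, parent_dir=NULL, level 3).
Iteration 4: parent_dir is NULL; no match; recursion stops.
level values: 0, 1, 2, 3; the maximum is 3.

3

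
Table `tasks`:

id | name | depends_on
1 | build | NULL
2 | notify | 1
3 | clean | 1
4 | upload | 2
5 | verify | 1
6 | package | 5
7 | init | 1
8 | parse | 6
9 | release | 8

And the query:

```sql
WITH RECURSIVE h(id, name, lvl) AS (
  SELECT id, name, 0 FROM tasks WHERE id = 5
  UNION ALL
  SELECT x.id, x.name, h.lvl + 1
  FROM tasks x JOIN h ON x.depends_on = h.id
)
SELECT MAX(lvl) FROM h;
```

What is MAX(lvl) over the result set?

3

Base: id=5 (verify) at lvl 0.
Iteration 1: rows with depends_on in {5} -> package (id 6, lvl 1).
Iteration 2: rows with depends_on in {6} -> parse (id 8, lvl 2).
Iteration 3: rows with depends_on in {8} -> release (id 9, lvl 3).
Iteration 4: no rows with depends_on in {9}; recursion stops.
lvl values: 0, 1, 2, 3; the maximum is 3.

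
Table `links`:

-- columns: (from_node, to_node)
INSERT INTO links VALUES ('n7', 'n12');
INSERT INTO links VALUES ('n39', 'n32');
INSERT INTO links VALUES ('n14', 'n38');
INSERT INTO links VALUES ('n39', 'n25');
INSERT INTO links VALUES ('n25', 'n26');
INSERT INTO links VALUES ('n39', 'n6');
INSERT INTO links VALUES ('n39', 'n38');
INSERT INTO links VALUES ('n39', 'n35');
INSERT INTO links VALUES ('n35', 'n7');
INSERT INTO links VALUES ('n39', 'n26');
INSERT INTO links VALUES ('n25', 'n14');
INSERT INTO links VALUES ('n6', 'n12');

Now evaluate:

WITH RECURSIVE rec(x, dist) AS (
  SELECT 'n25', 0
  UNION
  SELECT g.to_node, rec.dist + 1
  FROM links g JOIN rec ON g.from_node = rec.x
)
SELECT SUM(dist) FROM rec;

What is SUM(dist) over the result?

4

Base: (n25, dist=0).
Iteration 1: edges from {n25} -> (n14, dist=1), (n26, dist=1).
Iteration 2: edges from {n14,n26} -> (n38, dist=2).
Iteration 3: no outgoing edges from {n38}; recursion stops.
SUM(dist) = 0 + 1 + 1 + 2 = 4.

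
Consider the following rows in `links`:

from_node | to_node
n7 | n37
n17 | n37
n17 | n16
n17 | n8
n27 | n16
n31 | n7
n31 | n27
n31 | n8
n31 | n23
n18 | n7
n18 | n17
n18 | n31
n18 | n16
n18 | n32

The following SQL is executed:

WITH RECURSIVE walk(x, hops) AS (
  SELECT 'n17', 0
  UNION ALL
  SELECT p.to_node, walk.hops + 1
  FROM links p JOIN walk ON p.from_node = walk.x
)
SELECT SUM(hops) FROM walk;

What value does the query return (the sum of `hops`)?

3

Base: (n17, hops=0).
Iteration 1: edges from {n17} -> (n16, hops=1), (n37, hops=1), (n8, hops=1).
Iteration 2: no outgoing edges from {n16,n37,n8}; recursion stops.
SUM(hops) = 0 + 1 + 1 + 1 = 3.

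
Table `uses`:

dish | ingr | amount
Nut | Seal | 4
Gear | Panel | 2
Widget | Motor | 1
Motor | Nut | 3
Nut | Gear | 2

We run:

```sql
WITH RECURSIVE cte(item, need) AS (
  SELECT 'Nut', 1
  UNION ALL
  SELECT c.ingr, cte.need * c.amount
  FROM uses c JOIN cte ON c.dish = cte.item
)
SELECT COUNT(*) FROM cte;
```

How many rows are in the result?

4

Base: (Nut, need=1).
Iteration 1: components of {Nut} -> Gear = 1*2 = 2, Seal = 1*4 = 4.
Iteration 2: components of {Gear,Seal} -> Panel = 2*2 = 4.
Iteration 3: no further components; recursion stops.
Total rows emitted: 4.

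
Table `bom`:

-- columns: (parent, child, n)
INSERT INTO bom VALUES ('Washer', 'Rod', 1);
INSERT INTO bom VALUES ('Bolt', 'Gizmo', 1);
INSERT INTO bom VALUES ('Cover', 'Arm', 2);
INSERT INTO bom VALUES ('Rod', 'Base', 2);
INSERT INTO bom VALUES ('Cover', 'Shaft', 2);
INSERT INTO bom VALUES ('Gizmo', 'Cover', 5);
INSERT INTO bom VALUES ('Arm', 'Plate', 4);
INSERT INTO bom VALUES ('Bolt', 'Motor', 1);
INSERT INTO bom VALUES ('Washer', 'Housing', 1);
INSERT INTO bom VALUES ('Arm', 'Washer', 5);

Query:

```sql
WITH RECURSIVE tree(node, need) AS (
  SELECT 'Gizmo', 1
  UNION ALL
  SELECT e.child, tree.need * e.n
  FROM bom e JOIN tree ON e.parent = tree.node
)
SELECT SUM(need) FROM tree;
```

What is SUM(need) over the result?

316

Base: (Gizmo, need=1).
Iteration 1: components of {Gizmo} -> Cover = 1*5 = 5.
Iteration 2: components of {Cover} -> Arm = 5*2 = 10, Shaft = 5*2 = 10.
Iteration 3: components of {Arm,Shaft} -> Plate = 10*4 = 40, Washer = 10*5 = 50.
Iteration 4: components of {Plate,Washer} -> Housing = 50*1 = 50, Rod = 50*1 = 50.
Iteration 5: components of {Housing,Rod} -> Base = 50*2 = 100.
Iteration 6: no further components; recursion stops.
SUM(need) = 1 + 5 + 10 + 10 + 50 + 40 + 50 + 50 + 100 = 316.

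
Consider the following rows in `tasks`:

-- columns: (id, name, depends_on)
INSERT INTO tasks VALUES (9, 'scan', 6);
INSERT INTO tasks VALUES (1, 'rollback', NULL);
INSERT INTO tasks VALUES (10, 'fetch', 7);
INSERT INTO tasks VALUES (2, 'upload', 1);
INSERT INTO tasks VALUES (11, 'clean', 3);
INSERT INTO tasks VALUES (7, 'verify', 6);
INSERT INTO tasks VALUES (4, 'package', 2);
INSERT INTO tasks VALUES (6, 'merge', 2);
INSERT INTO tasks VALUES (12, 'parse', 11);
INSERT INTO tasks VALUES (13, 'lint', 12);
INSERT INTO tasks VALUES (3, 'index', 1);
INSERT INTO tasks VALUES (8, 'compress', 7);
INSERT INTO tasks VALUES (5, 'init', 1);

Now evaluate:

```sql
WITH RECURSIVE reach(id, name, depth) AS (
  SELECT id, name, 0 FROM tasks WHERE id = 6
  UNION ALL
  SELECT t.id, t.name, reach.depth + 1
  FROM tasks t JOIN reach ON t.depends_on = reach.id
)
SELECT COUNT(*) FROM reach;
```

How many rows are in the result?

5

Base: id=6 (merge) at depth 0.
Iteration 1: rows with depends_on in {6} -> verify (id 7, depth 1), scan (id 9, depth 1).
Iteration 2: rows with depends_on in {7,9} -> compress (id 8, depth 2), fetch (id 10, depth 2).
Iteration 3: no rows with depends_on in {8,10}; recursion stops.
Total rows emitted: 5.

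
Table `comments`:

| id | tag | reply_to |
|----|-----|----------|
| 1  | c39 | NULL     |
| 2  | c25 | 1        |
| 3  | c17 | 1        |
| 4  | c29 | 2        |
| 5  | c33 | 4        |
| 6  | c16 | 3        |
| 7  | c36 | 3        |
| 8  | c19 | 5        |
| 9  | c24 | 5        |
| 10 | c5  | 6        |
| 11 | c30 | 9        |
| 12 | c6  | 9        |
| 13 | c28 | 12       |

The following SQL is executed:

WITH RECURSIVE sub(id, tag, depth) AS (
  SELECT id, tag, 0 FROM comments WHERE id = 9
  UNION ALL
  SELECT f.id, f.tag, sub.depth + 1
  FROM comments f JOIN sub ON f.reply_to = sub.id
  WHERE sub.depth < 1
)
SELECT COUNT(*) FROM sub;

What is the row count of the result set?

3

Base: id=9 (c24) at depth 0.
Iteration 1: rows with reply_to in {9} -> c30 (id 11, depth 1), c6 (id 12, depth 1).
Iteration 2: depth < 1 fails for all current rows; recursion stops.
Total rows emitted: 3.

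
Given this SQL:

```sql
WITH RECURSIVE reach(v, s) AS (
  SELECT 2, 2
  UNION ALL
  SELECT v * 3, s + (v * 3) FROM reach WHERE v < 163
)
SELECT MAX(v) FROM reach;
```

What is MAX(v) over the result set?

486

Base: v=2, s=2.
Iteration 1: 2 < 163 holds -> v = 2 * 3 = 6, s = 2 + 6 = 8.
Iteration 2: 6 < 163 holds -> v = 6 * 3 = 18, s = 8 + 18 = 26.
Iteration 3: 18 < 163 holds -> v = 18 * 3 = 54, s = 26 + 54 = 80.
Iteration 4: 54 < 163 holds -> v = 54 * 3 = 162, s = 80 + 162 = 242.
Iteration 5: 162 < 163 holds -> v = 162 * 3 = 486, s = 242 + 486 = 728.
Iteration 6: 486 < 163 fails; recursion stops.
v values: 2, 6, 18, 54, 162, 486; the maximum is 486.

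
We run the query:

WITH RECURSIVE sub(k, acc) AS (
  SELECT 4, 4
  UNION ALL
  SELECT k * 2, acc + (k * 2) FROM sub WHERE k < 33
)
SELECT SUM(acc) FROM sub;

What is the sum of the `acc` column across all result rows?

228

Base: k=4, acc=4.
Iteration 1: 4 < 33 holds -> k = 4 * 2 = 8, acc = 4 + 8 = 12.
Iteration 2: 8 < 33 holds -> k = 8 * 2 = 16, acc = 12 + 16 = 28.
Iteration 3: 16 < 33 holds -> k = 16 * 2 = 32, acc = 28 + 32 = 60.
Iteration 4: 32 < 33 holds -> k = 32 * 2 = 64, acc = 60 + 64 = 124.
Iteration 5: 64 < 33 fails; recursion stops.
SUM(acc) = 4 + 12 + 28 + 60 + 124 = 228.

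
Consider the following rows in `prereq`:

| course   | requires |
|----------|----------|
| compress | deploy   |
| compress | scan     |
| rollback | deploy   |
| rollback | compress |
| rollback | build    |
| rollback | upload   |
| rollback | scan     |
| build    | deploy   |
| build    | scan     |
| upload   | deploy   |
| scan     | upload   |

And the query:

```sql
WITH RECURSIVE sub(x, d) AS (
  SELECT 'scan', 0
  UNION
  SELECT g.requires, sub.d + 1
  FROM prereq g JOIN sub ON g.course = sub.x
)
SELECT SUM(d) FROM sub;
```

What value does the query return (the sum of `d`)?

Base: (scan, d=0).
Iteration 1: edges from {scan} -> (upload, d=1).
Iteration 2: edges from {upload} -> (deploy, d=2).
Iteration 3: no outgoing edges from {deploy}; recursion stops.
SUM(d) = 0 + 1 + 2 = 3.

3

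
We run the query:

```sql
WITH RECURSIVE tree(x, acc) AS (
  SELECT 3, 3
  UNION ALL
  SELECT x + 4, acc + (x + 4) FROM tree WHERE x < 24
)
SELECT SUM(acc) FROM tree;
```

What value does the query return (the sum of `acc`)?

308

Base: x=3, acc=3.
Iteration 1: 3 < 24 holds -> x = 3 + 4 = 7, acc = 3 + 7 = 10.
Iteration 2: 7 < 24 holds -> x = 7 + 4 = 11, acc = 10 + 11 = 21.
Iteration 3: 11 < 24 holds -> x = 11 + 4 = 15, acc = 21 + 15 = 36.
Iteration 4: 15 < 24 holds -> x = 15 + 4 = 19, acc = 36 + 19 = 55.
Iteration 5: 19 < 24 holds -> x = 19 + 4 = 23, acc = 55 + 23 = 78.
Iteration 6: 23 < 24 holds -> x = 23 + 4 = 27, acc = 78 + 27 = 105.
Iteration 7: 27 < 24 fails; recursion stops.
SUM(acc) = 3 + 10 + 21 + 36 + 55 + 78 + 105 = 308.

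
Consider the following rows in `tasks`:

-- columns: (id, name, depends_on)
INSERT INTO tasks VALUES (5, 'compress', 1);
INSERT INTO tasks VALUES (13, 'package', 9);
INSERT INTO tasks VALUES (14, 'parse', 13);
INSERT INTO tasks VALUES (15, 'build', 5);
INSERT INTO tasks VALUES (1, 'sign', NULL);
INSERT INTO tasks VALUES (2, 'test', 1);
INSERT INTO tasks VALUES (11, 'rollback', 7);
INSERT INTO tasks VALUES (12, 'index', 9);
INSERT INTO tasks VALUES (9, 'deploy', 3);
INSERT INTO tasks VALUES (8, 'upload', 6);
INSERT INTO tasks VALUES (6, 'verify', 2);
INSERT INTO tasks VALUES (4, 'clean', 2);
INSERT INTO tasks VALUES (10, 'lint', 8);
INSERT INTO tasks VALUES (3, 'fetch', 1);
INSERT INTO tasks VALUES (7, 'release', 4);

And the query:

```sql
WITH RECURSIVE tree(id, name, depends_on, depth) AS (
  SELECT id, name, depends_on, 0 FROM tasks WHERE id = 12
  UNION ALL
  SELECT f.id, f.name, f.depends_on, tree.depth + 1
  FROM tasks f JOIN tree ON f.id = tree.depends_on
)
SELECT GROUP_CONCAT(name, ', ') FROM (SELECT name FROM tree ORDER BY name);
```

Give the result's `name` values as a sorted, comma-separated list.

Base: id=12 (index), depends_on=9, depth 0.
Iteration 1: join on id=9 -> deploy (id 9, depends_on=3, depth 1).
Iteration 2: join on id=3 -> fetch (id 3, depends_on=1, depth 2).
Iteration 3: join on id=1 -> sign (id 1, depends_on=NULL, depth 3).
Iteration 4: depends_on is NULL; no match; recursion stops.

deploy, fetch, index, sign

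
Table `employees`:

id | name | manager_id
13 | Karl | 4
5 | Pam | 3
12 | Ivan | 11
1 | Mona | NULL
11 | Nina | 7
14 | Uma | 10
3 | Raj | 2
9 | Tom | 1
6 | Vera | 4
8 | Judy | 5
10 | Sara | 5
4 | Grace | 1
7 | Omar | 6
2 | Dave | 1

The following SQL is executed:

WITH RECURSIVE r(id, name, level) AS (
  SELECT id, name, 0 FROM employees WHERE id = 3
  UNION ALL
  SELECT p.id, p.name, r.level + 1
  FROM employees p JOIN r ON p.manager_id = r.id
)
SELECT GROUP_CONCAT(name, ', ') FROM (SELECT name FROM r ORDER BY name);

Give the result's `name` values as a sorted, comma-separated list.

Base: id=3 (Raj) at level 0.
Iteration 1: rows with manager_id in {3} -> Pam (id 5, level 1).
Iteration 2: rows with manager_id in {5} -> Judy (id 8, level 2), Sara (id 10, level 2).
Iteration 3: rows with manager_id in {8,10} -> Uma (id 14, level 3).
Iteration 4: no rows with manager_id in {14}; recursion stops.

Judy, Pam, Raj, Sara, Uma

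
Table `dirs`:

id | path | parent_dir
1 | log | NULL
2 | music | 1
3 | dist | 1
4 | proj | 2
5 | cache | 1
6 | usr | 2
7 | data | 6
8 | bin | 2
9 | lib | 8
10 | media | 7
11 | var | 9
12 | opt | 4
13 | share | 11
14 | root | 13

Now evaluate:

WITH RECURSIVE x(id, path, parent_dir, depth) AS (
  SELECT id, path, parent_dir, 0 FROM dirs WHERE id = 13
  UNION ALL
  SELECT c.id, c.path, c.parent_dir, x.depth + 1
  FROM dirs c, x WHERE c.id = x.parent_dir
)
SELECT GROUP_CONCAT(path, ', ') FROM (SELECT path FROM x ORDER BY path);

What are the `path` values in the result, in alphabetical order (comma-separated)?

bin, lib, log, music, share, var

Base: id=13 (share), parent_dir=11, depth 0.
Iteration 1: join on id=11 -> var (id 11, parent_dir=9, depth 1).
Iteration 2: join on id=9 -> lib (id 9, parent_dir=8, depth 2).
Iteration 3: join on id=8 -> bin (id 8, parent_dir=2, depth 3).
Iteration 4: join on id=2 -> music (id 2, parent_dir=1, depth 4).
Iteration 5: join on id=1 -> log (id 1, parent_dir=NULL, depth 5).
Iteration 6: parent_dir is NULL; no match; recursion stops.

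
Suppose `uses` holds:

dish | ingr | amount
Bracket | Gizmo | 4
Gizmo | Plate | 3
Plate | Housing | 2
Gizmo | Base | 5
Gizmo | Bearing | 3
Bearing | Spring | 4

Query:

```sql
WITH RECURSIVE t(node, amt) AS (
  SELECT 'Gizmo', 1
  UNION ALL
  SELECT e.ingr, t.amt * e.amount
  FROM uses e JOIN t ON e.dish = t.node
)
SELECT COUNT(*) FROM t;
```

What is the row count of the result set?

Base: (Gizmo, amt=1).
Iteration 1: components of {Gizmo} -> Base = 1*5 = 5, Bearing = 1*3 = 3, Plate = 1*3 = 3.
Iteration 2: components of {Base,Bearing,Plate} -> Housing = 3*2 = 6, Spring = 3*4 = 12.
Iteration 3: no further components; recursion stops.
Total rows emitted: 6.

6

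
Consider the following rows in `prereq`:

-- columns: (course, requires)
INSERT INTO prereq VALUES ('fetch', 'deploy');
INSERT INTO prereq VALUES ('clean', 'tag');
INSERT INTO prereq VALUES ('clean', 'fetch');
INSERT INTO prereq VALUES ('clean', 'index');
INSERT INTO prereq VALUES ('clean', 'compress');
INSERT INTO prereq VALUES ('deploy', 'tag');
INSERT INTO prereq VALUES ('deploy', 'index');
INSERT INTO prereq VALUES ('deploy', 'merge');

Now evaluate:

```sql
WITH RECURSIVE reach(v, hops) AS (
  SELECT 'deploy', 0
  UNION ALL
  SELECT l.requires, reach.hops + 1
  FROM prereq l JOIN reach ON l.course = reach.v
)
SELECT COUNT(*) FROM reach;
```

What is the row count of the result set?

Base: (deploy, hops=0).
Iteration 1: edges from {deploy} -> (index, hops=1), (merge, hops=1), (tag, hops=1).
Iteration 2: no outgoing edges from {index,merge,tag}; recursion stops.
Total rows emitted: 4.

4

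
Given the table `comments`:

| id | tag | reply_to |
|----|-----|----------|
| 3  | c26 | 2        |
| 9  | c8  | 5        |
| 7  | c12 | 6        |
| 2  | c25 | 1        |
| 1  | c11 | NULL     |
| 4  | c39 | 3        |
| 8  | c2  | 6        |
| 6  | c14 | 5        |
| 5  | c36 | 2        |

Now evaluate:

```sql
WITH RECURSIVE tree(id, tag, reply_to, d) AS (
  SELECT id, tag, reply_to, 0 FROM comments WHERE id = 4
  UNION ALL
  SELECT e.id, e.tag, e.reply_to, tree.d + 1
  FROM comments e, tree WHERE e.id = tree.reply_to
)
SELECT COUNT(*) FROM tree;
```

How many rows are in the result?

Base: id=4 (c39), reply_to=3, d 0.
Iteration 1: join on id=3 -> c26 (id 3, reply_to=2, d 1).
Iteration 2: join on id=2 -> c25 (id 2, reply_to=1, d 2).
Iteration 3: join on id=1 -> c11 (id 1, reply_to=NULL, d 3).
Iteration 4: reply_to is NULL; no match; recursion stops.
Total rows emitted: 4.

4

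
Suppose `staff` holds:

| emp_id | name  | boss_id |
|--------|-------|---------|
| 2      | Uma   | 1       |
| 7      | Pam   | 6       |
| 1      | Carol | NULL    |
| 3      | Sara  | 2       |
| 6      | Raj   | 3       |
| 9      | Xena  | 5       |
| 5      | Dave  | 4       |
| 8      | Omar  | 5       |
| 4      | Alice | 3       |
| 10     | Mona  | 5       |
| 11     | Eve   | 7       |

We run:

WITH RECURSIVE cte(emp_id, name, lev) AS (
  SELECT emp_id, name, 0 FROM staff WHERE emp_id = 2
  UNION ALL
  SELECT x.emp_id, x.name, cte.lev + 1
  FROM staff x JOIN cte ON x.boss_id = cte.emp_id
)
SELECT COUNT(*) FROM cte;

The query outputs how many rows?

10

Base: emp_id=2 (Uma) at lev 0.
Iteration 1: rows with boss_id in {2} -> Sara (id 3, lev 1).
Iteration 2: rows with boss_id in {3} -> Alice (id 4, lev 2), Raj (id 6, lev 2).
Iteration 3: rows with boss_id in {4,6} -> Dave (id 5, lev 3), Pam (id 7, lev 3).
Iteration 4: rows with boss_id in {5,7} -> Omar (id 8, lev 4), Xena (id 9, lev 4), Mona (id 10, lev 4), Eve (id 11, lev 4).
Iteration 5: no rows with boss_id in {8,9,10,11}; recursion stops.
Total rows emitted: 10.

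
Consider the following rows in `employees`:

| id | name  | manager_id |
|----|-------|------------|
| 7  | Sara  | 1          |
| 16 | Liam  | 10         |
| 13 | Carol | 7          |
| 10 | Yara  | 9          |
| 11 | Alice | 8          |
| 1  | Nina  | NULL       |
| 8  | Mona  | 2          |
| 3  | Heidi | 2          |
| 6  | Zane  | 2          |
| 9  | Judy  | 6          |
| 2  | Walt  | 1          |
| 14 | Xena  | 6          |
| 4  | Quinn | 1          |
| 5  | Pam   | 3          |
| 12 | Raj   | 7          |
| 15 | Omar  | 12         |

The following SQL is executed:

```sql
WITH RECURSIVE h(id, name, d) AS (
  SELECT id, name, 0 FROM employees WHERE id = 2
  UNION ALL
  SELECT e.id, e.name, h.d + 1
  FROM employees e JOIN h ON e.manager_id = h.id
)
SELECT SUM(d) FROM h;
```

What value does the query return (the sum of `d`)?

18

Base: id=2 (Walt) at d 0.
Iteration 1: rows with manager_id in {2} -> Heidi (id 3, d 1), Zane (id 6, d 1), Mona (id 8, d 1).
Iteration 2: rows with manager_id in {3,6,8} -> Pam (id 5, d 2), Judy (id 9, d 2), Alice (id 11, d 2), Xena (id 14, d 2).
Iteration 3: rows with manager_id in {5,9,11,14} -> Yara (id 10, d 3).
Iteration 4: rows with manager_id in {10} -> Liam (id 16, d 4).
Iteration 5: no rows with manager_id in {16}; recursion stops.
SUM(d) = 0 + 1 + 1 + 1 + 2 + 2 + 2 + 2 + 3 + 4 = 18.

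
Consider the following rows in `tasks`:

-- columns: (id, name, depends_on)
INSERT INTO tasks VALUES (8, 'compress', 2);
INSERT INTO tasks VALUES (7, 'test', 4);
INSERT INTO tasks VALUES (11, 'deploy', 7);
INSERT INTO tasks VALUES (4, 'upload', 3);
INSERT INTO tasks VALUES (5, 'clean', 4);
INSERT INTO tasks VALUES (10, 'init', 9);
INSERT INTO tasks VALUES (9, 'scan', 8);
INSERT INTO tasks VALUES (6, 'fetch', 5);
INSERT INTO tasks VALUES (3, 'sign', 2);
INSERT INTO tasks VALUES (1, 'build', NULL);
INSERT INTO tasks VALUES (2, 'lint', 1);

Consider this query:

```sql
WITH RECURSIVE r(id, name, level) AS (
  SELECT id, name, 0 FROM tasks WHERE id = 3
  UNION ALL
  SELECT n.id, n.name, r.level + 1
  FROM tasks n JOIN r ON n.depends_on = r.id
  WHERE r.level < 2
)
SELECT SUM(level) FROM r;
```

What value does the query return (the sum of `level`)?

Base: id=3 (sign) at level 0.
Iteration 1: rows with depends_on in {3} -> upload (id 4, level 1).
Iteration 2: rows with depends_on in {4} -> clean (id 5, level 2), test (id 7, level 2).
Iteration 3: level < 2 fails for all current rows; recursion stops.
SUM(level) = 0 + 1 + 2 + 2 = 5.

5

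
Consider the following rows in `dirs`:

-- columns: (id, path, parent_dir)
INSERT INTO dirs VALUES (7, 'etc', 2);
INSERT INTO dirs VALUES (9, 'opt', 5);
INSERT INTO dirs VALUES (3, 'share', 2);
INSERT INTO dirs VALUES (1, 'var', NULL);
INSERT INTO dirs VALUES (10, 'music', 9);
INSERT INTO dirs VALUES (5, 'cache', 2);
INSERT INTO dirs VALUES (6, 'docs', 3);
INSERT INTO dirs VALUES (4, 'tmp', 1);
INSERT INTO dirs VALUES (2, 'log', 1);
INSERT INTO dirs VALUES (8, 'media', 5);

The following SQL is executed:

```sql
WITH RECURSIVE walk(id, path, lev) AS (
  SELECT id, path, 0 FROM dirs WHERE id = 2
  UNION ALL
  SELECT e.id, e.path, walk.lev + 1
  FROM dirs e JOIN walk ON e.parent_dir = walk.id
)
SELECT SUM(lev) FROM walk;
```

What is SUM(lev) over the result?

Base: id=2 (log) at lev 0.
Iteration 1: rows with parent_dir in {2} -> share (id 3, lev 1), cache (id 5, lev 1), etc (id 7, lev 1).
Iteration 2: rows with parent_dir in {3,5,7} -> docs (id 6, lev 2), media (id 8, lev 2), opt (id 9, lev 2).
Iteration 3: rows with parent_dir in {6,8,9} -> music (id 10, lev 3).
Iteration 4: no rows with parent_dir in {10}; recursion stops.
SUM(lev) = 0 + 1 + 1 + 1 + 2 + 2 + 2 + 3 = 12.

12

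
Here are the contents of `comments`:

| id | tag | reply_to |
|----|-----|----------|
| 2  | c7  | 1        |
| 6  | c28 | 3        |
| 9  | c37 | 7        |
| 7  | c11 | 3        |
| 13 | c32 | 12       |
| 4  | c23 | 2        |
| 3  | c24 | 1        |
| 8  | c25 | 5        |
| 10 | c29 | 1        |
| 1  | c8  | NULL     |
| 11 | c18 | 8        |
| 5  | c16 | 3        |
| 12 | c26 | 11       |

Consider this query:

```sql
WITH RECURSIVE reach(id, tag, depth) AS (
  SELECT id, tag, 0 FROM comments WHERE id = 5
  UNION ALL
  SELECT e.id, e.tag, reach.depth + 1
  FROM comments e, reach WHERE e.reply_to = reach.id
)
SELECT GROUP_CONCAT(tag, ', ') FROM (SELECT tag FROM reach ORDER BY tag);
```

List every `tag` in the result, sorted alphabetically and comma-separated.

Base: id=5 (c16) at depth 0.
Iteration 1: rows with reply_to in {5} -> c25 (id 8, depth 1).
Iteration 2: rows with reply_to in {8} -> c18 (id 11, depth 2).
Iteration 3: rows with reply_to in {11} -> c26 (id 12, depth 3).
Iteration 4: rows with reply_to in {12} -> c32 (id 13, depth 4).
Iteration 5: no rows with reply_to in {13}; recursion stops.

c16, c18, c25, c26, c32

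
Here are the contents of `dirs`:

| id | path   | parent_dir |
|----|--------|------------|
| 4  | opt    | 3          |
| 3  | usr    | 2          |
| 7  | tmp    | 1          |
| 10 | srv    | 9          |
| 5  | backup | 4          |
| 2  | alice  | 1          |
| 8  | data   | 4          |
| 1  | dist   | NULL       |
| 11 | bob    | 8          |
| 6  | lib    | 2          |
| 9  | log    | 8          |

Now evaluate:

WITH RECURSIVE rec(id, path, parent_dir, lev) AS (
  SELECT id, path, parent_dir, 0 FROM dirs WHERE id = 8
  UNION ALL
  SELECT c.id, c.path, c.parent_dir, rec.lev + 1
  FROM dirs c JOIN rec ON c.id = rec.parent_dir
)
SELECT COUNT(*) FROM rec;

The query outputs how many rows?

5

Base: id=8 (data), parent_dir=4, lev 0.
Iteration 1: join on id=4 -> opt (id 4, parent_dir=3, lev 1).
Iteration 2: join on id=3 -> usr (id 3, parent_dir=2, lev 2).
Iteration 3: join on id=2 -> alice (id 2, parent_dir=1, lev 3).
Iteration 4: join on id=1 -> dist (id 1, parent_dir=NULL, lev 4).
Iteration 5: parent_dir is NULL; no match; recursion stops.
Total rows emitted: 5.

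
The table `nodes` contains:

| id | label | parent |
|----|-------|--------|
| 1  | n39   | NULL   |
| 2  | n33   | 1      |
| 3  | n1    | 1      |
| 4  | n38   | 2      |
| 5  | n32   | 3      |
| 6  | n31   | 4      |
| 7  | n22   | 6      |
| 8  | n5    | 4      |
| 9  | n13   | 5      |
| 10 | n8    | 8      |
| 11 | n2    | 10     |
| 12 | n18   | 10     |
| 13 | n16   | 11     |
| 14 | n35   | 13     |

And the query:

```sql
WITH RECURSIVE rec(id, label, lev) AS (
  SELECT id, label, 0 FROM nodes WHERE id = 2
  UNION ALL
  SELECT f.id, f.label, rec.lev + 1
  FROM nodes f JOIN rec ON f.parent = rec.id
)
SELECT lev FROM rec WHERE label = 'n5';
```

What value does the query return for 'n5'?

Base: id=2 (n33) at lev 0.
Iteration 1: rows with parent in {2} -> n38 (id 4, lev 1).
Iteration 2: rows with parent in {4} -> n31 (id 6, lev 2), n5 (id 8, lev 2).
Iteration 3: rows with parent in {6,8} -> n22 (id 7, lev 3), n8 (id 10, lev 3).
Iteration 4: rows with parent in {7,10} -> n2 (id 11, lev 4), n18 (id 12, lev 4).
Iteration 5: rows with parent in {11,12} -> n16 (id 13, lev 5).
Iteration 6: rows with parent in {13} -> n35 (id 14, lev 6).
Iteration 7: no rows with parent in {14}; recursion stops.

2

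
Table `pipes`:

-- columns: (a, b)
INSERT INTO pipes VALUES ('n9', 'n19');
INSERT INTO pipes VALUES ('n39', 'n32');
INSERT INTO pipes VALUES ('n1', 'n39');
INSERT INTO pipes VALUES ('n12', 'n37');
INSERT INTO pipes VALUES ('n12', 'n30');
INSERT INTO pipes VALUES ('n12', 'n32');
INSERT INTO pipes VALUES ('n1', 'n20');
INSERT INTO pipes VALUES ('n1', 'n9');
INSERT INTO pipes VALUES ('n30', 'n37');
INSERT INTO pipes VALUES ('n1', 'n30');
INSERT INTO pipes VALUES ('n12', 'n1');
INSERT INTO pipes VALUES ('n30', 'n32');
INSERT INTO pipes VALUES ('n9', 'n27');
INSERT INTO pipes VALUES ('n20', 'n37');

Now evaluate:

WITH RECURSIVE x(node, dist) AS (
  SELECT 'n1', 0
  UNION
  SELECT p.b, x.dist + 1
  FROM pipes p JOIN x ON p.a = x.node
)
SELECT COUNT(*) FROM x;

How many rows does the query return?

Base: (n1, dist=0).
Iteration 1: edges from {n1} -> (n20, dist=1), (n30, dist=1), (n39, dist=1), (n9, dist=1).
Iteration 2: edges from {n20,n30,n39,n9} -> (n19, dist=2), (n27, dist=2), (n32, dist=2), (n37, dist=2). [UNION drops 2 duplicate row(s)]
Iteration 3: no outgoing edges from {n19,n27,n32,n37}; recursion stops.
Total rows emitted: 9.

9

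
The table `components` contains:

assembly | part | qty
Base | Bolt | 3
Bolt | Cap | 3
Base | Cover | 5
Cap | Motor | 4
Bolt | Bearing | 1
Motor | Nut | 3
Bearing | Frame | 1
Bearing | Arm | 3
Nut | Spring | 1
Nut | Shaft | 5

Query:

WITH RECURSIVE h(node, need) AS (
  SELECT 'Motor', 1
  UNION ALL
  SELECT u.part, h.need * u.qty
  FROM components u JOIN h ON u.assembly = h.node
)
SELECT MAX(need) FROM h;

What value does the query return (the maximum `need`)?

Base: (Motor, need=1).
Iteration 1: components of {Motor} -> Nut = 1*3 = 3.
Iteration 2: components of {Nut} -> Shaft = 3*5 = 15, Spring = 3*1 = 3.
Iteration 3: no further components; recursion stops.
need values: 1, 3, 3, 15; the maximum is 15.

15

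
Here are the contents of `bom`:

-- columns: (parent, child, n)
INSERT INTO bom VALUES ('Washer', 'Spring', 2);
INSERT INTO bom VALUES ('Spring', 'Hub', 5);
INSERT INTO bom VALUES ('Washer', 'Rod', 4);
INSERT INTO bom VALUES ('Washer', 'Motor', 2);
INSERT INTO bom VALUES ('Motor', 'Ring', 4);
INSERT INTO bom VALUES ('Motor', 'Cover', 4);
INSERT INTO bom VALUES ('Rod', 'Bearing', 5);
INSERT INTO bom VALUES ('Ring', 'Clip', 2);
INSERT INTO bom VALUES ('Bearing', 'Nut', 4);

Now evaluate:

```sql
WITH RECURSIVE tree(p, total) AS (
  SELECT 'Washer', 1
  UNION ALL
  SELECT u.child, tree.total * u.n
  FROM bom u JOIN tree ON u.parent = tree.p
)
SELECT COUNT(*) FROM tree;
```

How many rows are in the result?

Base: (Washer, total=1).
Iteration 1: components of {Washer} -> Motor = 1*2 = 2, Rod = 1*4 = 4, Spring = 1*2 = 2.
Iteration 2: components of {Motor,Rod,Spring} -> Bearing = 4*5 = 20, Cover = 2*4 = 8, Hub = 2*5 = 10, Ring = 2*4 = 8.
Iteration 3: components of {Bearing,Cover,Hub,Ring} -> Clip = 8*2 = 16, Nut = 20*4 = 80.
Iteration 4: no further components; recursion stops.
Total rows emitted: 10.

10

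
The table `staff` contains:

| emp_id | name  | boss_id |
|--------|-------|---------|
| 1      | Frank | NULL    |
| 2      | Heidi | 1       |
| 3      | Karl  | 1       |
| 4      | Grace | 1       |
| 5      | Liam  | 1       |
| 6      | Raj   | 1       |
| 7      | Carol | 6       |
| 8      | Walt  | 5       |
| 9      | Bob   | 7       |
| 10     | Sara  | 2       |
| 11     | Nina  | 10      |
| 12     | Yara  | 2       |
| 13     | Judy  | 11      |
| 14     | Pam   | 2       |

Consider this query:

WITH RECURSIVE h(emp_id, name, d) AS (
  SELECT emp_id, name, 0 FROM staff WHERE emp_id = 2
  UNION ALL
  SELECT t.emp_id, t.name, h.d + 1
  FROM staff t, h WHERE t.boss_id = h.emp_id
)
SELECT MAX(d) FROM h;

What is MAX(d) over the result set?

Base: emp_id=2 (Heidi) at d 0.
Iteration 1: rows with boss_id in {2} -> Sara (id 10, d 1), Yara (id 12, d 1), Pam (id 14, d 1).
Iteration 2: rows with boss_id in {10,12,14} -> Nina (id 11, d 2).
Iteration 3: rows with boss_id in {11} -> Judy (id 13, d 3).
Iteration 4: no rows with boss_id in {13}; recursion stops.
d values: 0, 1, 1, 1, 2, 3; the maximum is 3.

3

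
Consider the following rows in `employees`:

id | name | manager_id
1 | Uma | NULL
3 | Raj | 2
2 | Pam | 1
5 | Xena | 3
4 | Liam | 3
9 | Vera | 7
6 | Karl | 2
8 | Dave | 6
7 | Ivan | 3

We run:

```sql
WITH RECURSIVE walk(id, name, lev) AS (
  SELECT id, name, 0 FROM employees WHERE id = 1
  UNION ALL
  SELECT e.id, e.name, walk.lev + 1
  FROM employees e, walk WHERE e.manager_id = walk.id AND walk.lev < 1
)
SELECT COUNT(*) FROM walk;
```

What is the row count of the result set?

Base: id=1 (Uma) at lev 0.
Iteration 1: rows with manager_id in {1} -> Pam (id 2, lev 1).
Iteration 2: lev < 1 fails for all current rows; recursion stops.
Total rows emitted: 2.

2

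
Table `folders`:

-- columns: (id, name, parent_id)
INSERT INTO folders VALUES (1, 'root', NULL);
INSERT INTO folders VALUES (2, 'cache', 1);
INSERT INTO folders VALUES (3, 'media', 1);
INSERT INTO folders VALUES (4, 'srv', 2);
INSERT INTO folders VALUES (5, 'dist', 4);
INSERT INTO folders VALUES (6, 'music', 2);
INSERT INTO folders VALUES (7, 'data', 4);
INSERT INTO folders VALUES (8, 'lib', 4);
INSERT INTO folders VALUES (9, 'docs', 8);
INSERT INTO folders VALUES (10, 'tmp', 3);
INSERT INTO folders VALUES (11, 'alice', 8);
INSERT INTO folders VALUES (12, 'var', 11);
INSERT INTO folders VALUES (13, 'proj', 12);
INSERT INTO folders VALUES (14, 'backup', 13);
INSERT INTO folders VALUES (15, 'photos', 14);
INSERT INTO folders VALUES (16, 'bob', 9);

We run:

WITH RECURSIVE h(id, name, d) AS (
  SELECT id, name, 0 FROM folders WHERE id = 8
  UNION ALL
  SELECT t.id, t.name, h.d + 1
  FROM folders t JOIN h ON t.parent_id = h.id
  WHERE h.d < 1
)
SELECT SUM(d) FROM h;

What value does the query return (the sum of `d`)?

Base: id=8 (lib) at d 0.
Iteration 1: rows with parent_id in {8} -> docs (id 9, d 1), alice (id 11, d 1).
Iteration 2: d < 1 fails for all current rows; recursion stops.
SUM(d) = 0 + 1 + 1 = 2.

2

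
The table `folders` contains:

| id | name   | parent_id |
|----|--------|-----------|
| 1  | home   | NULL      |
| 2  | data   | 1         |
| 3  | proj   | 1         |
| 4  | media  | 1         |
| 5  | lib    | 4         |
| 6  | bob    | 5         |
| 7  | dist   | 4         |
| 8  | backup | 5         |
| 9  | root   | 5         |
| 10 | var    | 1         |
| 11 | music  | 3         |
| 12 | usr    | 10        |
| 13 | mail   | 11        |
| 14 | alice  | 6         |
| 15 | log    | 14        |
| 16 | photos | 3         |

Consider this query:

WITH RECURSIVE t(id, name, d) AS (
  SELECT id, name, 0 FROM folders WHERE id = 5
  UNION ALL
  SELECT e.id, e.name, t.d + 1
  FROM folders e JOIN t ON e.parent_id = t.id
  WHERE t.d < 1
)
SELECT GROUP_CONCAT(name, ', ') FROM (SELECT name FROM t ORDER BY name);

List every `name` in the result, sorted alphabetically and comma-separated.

backup, bob, lib, root

Base: id=5 (lib) at d 0.
Iteration 1: rows with parent_id in {5} -> bob (id 6, d 1), backup (id 8, d 1), root (id 9, d 1).
Iteration 2: d < 1 fails for all current rows; recursion stops.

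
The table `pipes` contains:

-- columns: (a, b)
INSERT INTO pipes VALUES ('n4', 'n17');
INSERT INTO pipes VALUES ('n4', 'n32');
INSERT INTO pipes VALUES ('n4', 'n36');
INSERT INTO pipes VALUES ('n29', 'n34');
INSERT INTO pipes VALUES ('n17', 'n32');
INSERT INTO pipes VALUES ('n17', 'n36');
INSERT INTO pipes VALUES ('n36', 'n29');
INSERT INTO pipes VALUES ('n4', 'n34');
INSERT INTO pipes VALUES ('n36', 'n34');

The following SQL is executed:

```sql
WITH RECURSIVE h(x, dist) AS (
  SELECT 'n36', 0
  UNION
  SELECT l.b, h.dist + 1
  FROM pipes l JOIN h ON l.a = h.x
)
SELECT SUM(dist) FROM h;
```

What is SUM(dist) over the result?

Base: (n36, dist=0).
Iteration 1: edges from {n36} -> (n29, dist=1), (n34, dist=1).
Iteration 2: edges from {n29,n34} -> (n34, dist=2).
Iteration 3: no outgoing edges from {n34}; recursion stops.
SUM(dist) = 0 + 1 + 1 + 2 = 4.

4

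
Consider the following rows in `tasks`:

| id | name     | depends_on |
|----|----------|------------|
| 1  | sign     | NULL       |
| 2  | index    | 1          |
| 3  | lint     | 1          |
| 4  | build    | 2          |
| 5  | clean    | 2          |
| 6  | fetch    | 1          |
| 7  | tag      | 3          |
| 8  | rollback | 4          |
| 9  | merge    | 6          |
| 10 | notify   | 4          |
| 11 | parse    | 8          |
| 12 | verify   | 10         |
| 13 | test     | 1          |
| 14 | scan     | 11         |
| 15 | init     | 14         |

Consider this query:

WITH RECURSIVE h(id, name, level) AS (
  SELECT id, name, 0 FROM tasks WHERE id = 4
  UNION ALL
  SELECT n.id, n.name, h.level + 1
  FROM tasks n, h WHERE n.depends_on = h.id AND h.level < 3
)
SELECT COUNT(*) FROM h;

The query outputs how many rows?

6

Base: id=4 (build) at level 0.
Iteration 1: rows with depends_on in {4} -> rollback (id 8, level 1), notify (id 10, level 1).
Iteration 2: rows with depends_on in {8,10} -> parse (id 11, level 2), verify (id 12, level 2).
Iteration 3: rows with depends_on in {11,12} -> scan (id 14, level 3).
Iteration 4: level < 3 fails for all current rows; recursion stops.
Total rows emitted: 6.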